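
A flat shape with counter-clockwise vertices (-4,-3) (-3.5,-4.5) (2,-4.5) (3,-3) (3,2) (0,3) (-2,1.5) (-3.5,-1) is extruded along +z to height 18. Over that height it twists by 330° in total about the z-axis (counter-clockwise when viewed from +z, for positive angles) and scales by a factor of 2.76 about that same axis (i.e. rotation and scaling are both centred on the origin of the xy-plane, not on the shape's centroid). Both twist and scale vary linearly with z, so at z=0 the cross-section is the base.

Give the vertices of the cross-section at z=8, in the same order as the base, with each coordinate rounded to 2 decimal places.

t = z/height = 8/18 = 0.444444
s = 1 + (scale-1)·z/height = 1 + (2.76-1)·8/18 = 1.782222
θ = twist·z/height = 330°·8/18 = 146.6667° = 2.559816 rad
cos θ = -0.835488, sin θ = 0.549509 (intermediates below are computed at full precision and shown rounded to 5 d.p.)
v1: (-4,-3) → rotate → (4.99048,0.30843) → ×s → (8.89414,0.54969) → (8.89,0.55)
v2: (-3.5,-4.5) → rotate → (5.39700,1.83641) → ×s → (9.61865,3.27290) → (9.62,3.27)
v3: (2,-4.5) → rotate → (0.80181,4.85871) → ×s → (1.42901,8.65931) → (1.43,8.66)
v4: (3,-3) → rotate → (-0.85794,4.15499) → ×s → (-1.52903,7.40512) → (-1.53,7.41)
v5: (3,2) → rotate → (-3.60548,-0.02245) → ×s → (-6.42577,-0.04001) → (-6.43,-0.04)
v6: (0,3) → rotate → (-1.64853,-2.50646) → ×s → (-2.93804,-4.46707) → (-2.94,-4.47)
v7: (-2,1.5) → rotate → (0.84671,-2.35225) → ×s → (1.50903,-4.19223) → (1.51,-4.19)
v8: (-3.5,-1) → rotate → (3.47372,-1.08779) → ×s → (6.19093,-1.93869) → (6.19,-1.94)

Cross-section at z=8: (8.89,0.55) (9.62,3.27) (1.43,8.66) (-1.53,7.41) (-6.43,-0.04) (-2.94,-4.47) (1.51,-4.19) (6.19,-1.94)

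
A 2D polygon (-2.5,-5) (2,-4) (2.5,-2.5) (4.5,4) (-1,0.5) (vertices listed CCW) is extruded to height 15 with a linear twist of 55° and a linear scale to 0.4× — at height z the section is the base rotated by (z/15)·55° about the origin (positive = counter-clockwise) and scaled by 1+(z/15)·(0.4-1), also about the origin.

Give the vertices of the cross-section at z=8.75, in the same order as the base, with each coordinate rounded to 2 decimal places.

t = z/height = 8.75/15 = 0.583333
s = 1 + (scale-1)·z/height = 1 + (0.4-1)·8.75/15 = 0.650000
θ = twist·z/height = 55°·8.75/15 = 32.0833° = 0.559960 rad
cos θ = 0.847276, sin θ = 0.531152 (intermediates below are computed at full precision and shown rounded to 5 d.p.)
v1: (-2.5,-5) → rotate → (0.53757,-5.56426) → ×s → (0.34942,-3.61677) → (0.35,-3.62)
v2: (2,-4) → rotate → (3.81916,-2.32680) → ×s → (2.48245,-1.51242) → (2.48,-1.51)
v3: (2.5,-2.5) → rotate → (3.44607,-0.79031) → ×s → (2.23995,-0.51370) → (2.24,-0.51)
v4: (4.5,4) → rotate → (1.68814,5.77929) → ×s → (1.09729,3.75654) → (1.10,3.76)
v5: (-1,0.5) → rotate → (-1.11285,-0.10751) → ×s → (-0.72335,-0.06988) → (-0.72,-0.07)

Cross-section at z=8.75: (0.35,-3.62) (2.48,-1.51) (2.24,-0.51) (1.10,3.76) (-0.72,-0.07)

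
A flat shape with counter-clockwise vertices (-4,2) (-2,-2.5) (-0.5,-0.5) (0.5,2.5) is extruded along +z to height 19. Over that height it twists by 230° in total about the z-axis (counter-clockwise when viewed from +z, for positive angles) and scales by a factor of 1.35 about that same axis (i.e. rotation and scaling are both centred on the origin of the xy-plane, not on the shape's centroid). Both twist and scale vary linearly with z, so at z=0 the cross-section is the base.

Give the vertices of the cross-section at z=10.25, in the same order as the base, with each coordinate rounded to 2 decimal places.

Cross-section at z=10.25: (0.70,-5.27) (3.79,-0.30) (0.83,-0.16) (-2.79,-1.17)

t = z/height = 10.25/19 = 0.539474
s = 1 + (scale-1)·z/height = 1 + (1.35-1)·10.25/19 = 1.188816
θ = twist·z/height = 230°·10.25/19 = 124.0789° = 2.165586 rad
cos θ = -0.560335, sin θ = 0.828266 (intermediates below are computed at full precision and shown rounded to 5 d.p.)
v1: (-4,2) → rotate → (0.58481,-4.43373) → ×s → (0.69523,-5.27089) → (0.70,-5.27)
v2: (-2,-2.5) → rotate → (3.19134,-0.25570) → ×s → (3.79391,-0.30398) → (3.79,-0.30)
v3: (-0.5,-0.5) → rotate → (0.69430,-0.13397) → ×s → (0.82540,-0.15926) → (0.83,-0.16)
v4: (0.5,2.5) → rotate → (-2.35083,-0.98670) → ×s → (-2.79471,-1.17301) → (-2.79,-1.17)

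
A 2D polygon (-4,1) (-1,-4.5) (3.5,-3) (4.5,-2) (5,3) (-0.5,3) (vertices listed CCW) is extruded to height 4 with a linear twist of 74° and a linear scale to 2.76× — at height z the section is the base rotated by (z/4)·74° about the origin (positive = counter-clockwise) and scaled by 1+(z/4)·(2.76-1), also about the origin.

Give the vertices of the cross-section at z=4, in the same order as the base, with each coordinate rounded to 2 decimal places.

Cross-section at z=4: (-5.70,-9.85) (11.18,-6.08) (10.62,7.00) (8.73,10.42) (-4.16,15.55) (-8.34,0.96)

t = z/height = 4/4 = 1
s = 1 + (scale-1)·z/height = 1 + (2.76-1)·4/4 = 2.760000
θ = twist·z/height = 74°·4/4 = 74.0000° = 1.291544 rad
cos θ = 0.275637, sin θ = 0.961262 (intermediates below are computed at full precision and shown rounded to 5 d.p.)
v1: (-4,1) → rotate → (-2.06381,-3.56941) → ×s → (-5.69612,-9.85157) → (-5.70,-9.85)
v2: (-1,-4.5) → rotate → (4.05004,-2.20163) → ×s → (11.17811,-6.07650) → (11.18,-6.08)
v3: (3.5,-3) → rotate → (3.84852,2.53750) → ×s → (10.62190,7.00351) → (10.62,7.00)
v4: (4.5,-2) → rotate → (3.16289,3.77440) → ×s → (8.72958,10.41735) → (8.73,10.42)
v5: (5,3) → rotate → (-1.50560,5.63322) → ×s → (-4.15545,15.54769) → (-4.16,15.55)
v6: (-0.5,3) → rotate → (-3.02160,0.34628) → ×s → (-8.33963,0.95574) → (-8.34,0.96)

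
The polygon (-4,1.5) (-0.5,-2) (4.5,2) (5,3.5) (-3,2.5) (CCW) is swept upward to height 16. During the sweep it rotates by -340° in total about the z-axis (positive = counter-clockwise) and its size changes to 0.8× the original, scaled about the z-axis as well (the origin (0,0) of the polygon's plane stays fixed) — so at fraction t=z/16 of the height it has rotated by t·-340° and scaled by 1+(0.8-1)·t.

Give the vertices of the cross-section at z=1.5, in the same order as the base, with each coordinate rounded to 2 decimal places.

Cross-section at z=1.5: (-2.56,3.32) (-1.45,-1.41) (4.79,-0.67) (5.98,0.33) (-1.20,3.64)

t = z/height = 1.5/16 = 0.09375
s = 1 + (scale-1)·z/height = 1 + (0.8-1)·1.5/16 = 0.981250
θ = twist·z/height = -340°·1.5/16 = -31.8750° = -0.556324 rad
cos θ = 0.849202, sin θ = -0.528068 (intermediates below are computed at full precision and shown rounded to 5 d.p.)
v1: (-4,1.5) → rotate → (-2.60471,3.38607) → ×s → (-2.55587,3.32259) → (-2.56,3.32)
v2: (-0.5,-2) → rotate → (-1.48074,-1.43437) → ×s → (-1.45297,-1.40748) → (-1.45,-1.41)
v3: (4.5,2) → rotate → (4.87755,-0.67790) → ×s → (4.78609,-0.66519) → (4.79,-0.67)
v4: (5,3.5) → rotate → (6.09425,0.33187) → ×s → (5.97998,0.32565) → (5.98,0.33)
v5: (-3,2.5) → rotate → (-1.22744,3.70721) → ×s → (-1.20442,3.63770) → (-1.20,3.64)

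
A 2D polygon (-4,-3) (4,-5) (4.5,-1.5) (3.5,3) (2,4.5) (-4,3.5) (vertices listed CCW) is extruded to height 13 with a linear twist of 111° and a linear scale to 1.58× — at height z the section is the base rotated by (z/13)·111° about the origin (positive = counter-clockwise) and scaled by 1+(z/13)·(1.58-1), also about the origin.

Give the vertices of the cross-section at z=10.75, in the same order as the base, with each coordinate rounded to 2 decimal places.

Cross-section at z=10.75: (4.62,-5.78) (7.21,6.15) (2.01,6.72) (-4.60,5.04) (-6.75,2.75) (-4.99,-6.08)

t = z/height = 10.75/13 = 0.826923
s = 1 + (scale-1)·z/height = 1 + (1.58-1)·10.75/13 = 1.479615
θ = twist·z/height = 111°·10.75/13 = 91.7885° = 1.602011 rad
cos θ = -0.031209, sin θ = 0.999513 (intermediates below are computed at full precision and shown rounded to 5 d.p.)
v1: (-4,-3) → rotate → (3.12338,-3.90442) → ×s → (4.62140,-5.77704) → (4.62,-5.78)
v2: (4,-5) → rotate → (4.87273,4.15410) → ×s → (7.20976,6.14647) → (7.21,6.15)
v3: (4.5,-1.5) → rotate → (1.35883,4.54462) → ×s → (2.01054,6.72429) → (2.01,6.72)
v4: (3.5,3) → rotate → (-3.10777,3.40467) → ×s → (-4.59831,5.03760) → (-4.60,5.04)
v5: (2,4.5) → rotate → (-4.56023,1.85858) → ×s → (-6.74738,2.74999) → (-6.75,2.75)
v6: (-4,3.5) → rotate → (-3.37346,-4.10728) → ×s → (-4.99142,-6.07720) → (-4.99,-6.08)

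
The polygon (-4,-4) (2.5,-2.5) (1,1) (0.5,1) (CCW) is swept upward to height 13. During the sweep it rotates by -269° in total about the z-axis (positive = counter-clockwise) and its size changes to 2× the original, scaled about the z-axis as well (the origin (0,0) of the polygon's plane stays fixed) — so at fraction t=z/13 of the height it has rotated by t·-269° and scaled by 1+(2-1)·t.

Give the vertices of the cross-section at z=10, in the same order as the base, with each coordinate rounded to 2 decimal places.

Cross-section at z=10: (9.51,3.11) (-1.94,5.95) (-2.38,-0.78) (-1.59,-1.18)

t = z/height = 10/13 = 0.769231
s = 1 + (scale-1)·z/height = 1 + (2-1)·10/13 = 1.769231
θ = twist·z/height = -269°·10/13 = -206.9231° = -3.611489 rad
cos θ = -0.891615, sin θ = 0.452794 (intermediates below are computed at full precision and shown rounded to 5 d.p.)
v1: (-4,-4) → rotate → (5.37764,1.75529) → ×s → (9.51428,3.10551) → (9.51,3.11)
v2: (2.5,-2.5) → rotate → (-1.09705,3.36102) → ×s → (-1.94094,5.94642) → (-1.94,5.95)
v3: (1,1) → rotate → (-1.34441,-0.43882) → ×s → (-2.37857,-0.77638) → (-2.38,-0.78)
v4: (0.5,1) → rotate → (-0.89860,-0.66522) → ×s → (-1.58983,-1.17692) → (-1.59,-1.18)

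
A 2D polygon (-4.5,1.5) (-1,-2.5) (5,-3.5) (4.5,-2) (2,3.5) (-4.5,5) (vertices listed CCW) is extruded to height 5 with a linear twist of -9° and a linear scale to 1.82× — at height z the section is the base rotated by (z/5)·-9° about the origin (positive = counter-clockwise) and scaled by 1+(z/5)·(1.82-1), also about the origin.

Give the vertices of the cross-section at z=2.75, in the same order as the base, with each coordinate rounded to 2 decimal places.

Cross-section at z=2.75: (-6.32,2.73) (-1.76,-3.49) (6.79,-5.69) (6.25,-3.45) (3.33,4.81) (-5.88,7.79)

t = z/height = 2.75/5 = 0.55
s = 1 + (scale-1)·z/height = 1 + (1.82-1)·2.75/5 = 1.451000
θ = twist·z/height = -9°·2.75/5 = -4.9500° = -0.086394 rad
cos θ = 0.996270, sin θ = -0.086286 (intermediates below are computed at full precision and shown rounded to 5 d.p.)
v1: (-4.5,1.5) → rotate → (-4.35379,1.88269) → ×s → (-6.31735,2.73179) → (-6.32,2.73)
v2: (-1,-2.5) → rotate → (-1.21199,-2.40439) → ×s → (-1.75859,-3.48877) → (-1.76,-3.49)
v3: (5,-3.5) → rotate → (4.67935,-3.91838) → ×s → (6.78974,-5.68557) → (6.79,-5.69)
v4: (4.5,-2) → rotate → (4.31064,-2.38083) → ×s → (6.25474,-3.45458) → (6.25,-3.45)
v5: (2,3.5) → rotate → (2.29454,3.31437) → ×s → (3.32938,4.80916) → (3.33,4.81)
v6: (-4.5,5) → rotate → (-4.05178,5.36964) → ×s → (-5.87914,7.79135) → (-5.88,7.79)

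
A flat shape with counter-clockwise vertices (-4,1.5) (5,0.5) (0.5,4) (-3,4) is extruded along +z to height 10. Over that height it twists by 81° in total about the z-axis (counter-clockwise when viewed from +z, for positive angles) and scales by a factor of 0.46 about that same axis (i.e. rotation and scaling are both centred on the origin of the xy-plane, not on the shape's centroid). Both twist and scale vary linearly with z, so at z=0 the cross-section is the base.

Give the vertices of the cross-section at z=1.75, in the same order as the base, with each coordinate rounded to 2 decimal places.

Cross-section at z=1.75: (-3.84,0.43) (4.28,1.55) (-0.45,3.62) (-3.52,2.85)

t = z/height = 1.75/10 = 0.175
s = 1 + (scale-1)·z/height = 1 + (0.46-1)·1.75/10 = 0.905500
θ = twist·z/height = 81°·1.75/10 = 14.1750° = 0.247400 rad
cos θ = 0.969552, sin θ = 0.244884 (intermediates below are computed at full precision and shown rounded to 5 d.p.)
v1: (-4,1.5) → rotate → (-4.24554,0.47479) → ×s → (-3.84433,0.42992) → (-3.84,0.43)
v2: (5,0.5) → rotate → (4.72532,1.70920) → ×s → (4.27878,1.54768) → (4.28,1.55)
v3: (0.5,4) → rotate → (-0.49476,4.00065) → ×s → (-0.44801,3.62259) → (-0.45,3.62)
v4: (-3,4) → rotate → (-3.88819,3.14356) → ×s → (-3.52076,2.84649) → (-3.52,2.85)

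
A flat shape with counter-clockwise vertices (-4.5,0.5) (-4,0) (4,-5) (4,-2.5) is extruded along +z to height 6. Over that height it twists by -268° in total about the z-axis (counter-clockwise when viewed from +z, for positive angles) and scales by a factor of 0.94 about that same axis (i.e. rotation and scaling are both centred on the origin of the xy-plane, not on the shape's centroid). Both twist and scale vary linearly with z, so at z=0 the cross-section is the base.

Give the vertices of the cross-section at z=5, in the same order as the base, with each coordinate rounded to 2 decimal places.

Cross-section at z=5: (2.78,-3.28) (2.76,-2.61) (0.50,6.06) (-1.13,4.34)

t = z/height = 5/6 = 0.833333
s = 1 + (scale-1)·z/height = 1 + (0.94-1)·5/6 = 0.950000
θ = twist·z/height = -268°·5/6 = -223.3333° = -3.897902 rad
cos θ = -0.727374, sin θ = 0.686242 (intermediates below are computed at full precision and shown rounded to 5 d.p.)
v1: (-4.5,0.5) → rotate → (2.93006,-3.45177) → ×s → (2.78356,-3.27919) → (2.78,-3.28)
v2: (-4,0) → rotate → (2.90949,-2.74497) → ×s → (2.76402,-2.60772) → (2.76,-2.61)
v3: (4,-5) → rotate → (0.52171,6.38183) → ×s → (0.49563,6.06274) → (0.50,6.06)
v4: (4,-2.5) → rotate → (-1.19389,4.56340) → ×s → (-1.13420,4.33523) → (-1.13,4.34)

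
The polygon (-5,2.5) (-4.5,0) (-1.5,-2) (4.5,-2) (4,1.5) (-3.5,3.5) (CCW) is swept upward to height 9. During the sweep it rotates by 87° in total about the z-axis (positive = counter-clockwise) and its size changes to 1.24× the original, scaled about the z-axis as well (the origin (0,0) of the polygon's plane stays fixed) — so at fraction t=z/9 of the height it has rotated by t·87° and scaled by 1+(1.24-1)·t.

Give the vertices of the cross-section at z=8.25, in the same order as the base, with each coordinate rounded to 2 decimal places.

Cross-section at z=8.25: (-4.09,-5.46) (-0.98,-5.40) (2.08,-2.23) (3.38,4.97) (-0.93,5.13) (-4.96,-3.44)

t = z/height = 8.25/9 = 0.916667
s = 1 + (scale-1)·z/height = 1 + (1.24-1)·8.25/9 = 1.220000
θ = twist·z/height = 87°·8.25/9 = 79.7500° = 1.391900 rad
cos θ = 0.177944, sin θ = 0.984041 (intermediates below are computed at full precision and shown rounded to 5 d.p.)
v1: (-5,2.5) → rotate → (-3.34982,-4.47534) → ×s → (-4.08678,-5.45992) → (-4.09,-5.46)
v2: (-4.5,0) → rotate → (-0.80075,-4.42818) → ×s → (-0.97691,-5.40238) → (-0.98,-5.40)
v3: (-1.5,-2) → rotate → (1.70117,-1.83195) → ×s → (2.07542,-2.23498) → (2.08,-2.23)
v4: (4.5,-2) → rotate → (2.76883,4.07230) → ×s → (3.37797,4.96820) → (3.38,4.97)
v5: (4,1.5) → rotate → (-0.76429,4.20308) → ×s → (-0.93243,5.12776) → (-0.93,5.13)
v6: (-3.5,3.5) → rotate → (-4.06694,-2.82134) → ×s → (-4.96167,-3.44203) → (-4.96,-3.44)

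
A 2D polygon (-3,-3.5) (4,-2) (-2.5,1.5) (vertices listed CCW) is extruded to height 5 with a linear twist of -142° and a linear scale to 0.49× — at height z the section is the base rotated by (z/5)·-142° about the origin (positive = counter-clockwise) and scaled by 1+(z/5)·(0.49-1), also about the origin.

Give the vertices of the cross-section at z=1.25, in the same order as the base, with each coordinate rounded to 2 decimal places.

Cross-section at z=1.25: (-3.90,-0.97) (1.83,-3.45) (-1.02,2.33)

t = z/height = 1.25/5 = 0.25
s = 1 + (scale-1)·z/height = 1 + (0.49-1)·1.25/5 = 0.872500
θ = twist·z/height = -142°·1.25/5 = -35.5000° = -0.619592 rad
cos θ = 0.814116, sin θ = -0.580703 (intermediates below are computed at full precision and shown rounded to 5 d.p.)
v1: (-3,-3.5) → rotate → (-4.47481,-1.10730) → ×s → (-3.90427,-0.96612) → (-3.90,-0.97)
v2: (4,-2) → rotate → (2.09506,-3.95104) → ×s → (1.82794,-3.44728) → (1.83,-3.45)
v3: (-2.5,1.5) → rotate → (-1.16423,2.67293) → ×s → (-1.01579,2.33213) → (-1.02,2.33)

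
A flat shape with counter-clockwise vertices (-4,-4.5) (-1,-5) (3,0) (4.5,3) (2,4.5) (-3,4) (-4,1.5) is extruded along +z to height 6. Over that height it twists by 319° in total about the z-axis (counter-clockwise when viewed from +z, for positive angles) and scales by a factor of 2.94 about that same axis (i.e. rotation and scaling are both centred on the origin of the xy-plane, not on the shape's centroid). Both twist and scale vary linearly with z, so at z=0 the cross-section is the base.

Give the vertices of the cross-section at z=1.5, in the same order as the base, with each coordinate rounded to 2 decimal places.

t = z/height = 1.5/6 = 0.25
s = 1 + (scale-1)·z/height = 1 + (2.94-1)·1.5/6 = 1.485000
θ = twist·z/height = 319°·1.5/6 = 79.7500° = 1.391900 rad
cos θ = 0.177944, sin θ = 0.984041 (intermediates below are computed at full precision and shown rounded to 5 d.p.)
v1: (-4,-4.5) → rotate → (3.71641,-4.73691) → ×s → (5.51887,-7.03431) → (5.52,-7.03)
v2: (-1,-5) → rotate → (4.74226,-1.87376) → ×s → (7.04226,-2.78253) → (7.04,-2.78)
v3: (3,0) → rotate → (0.53383,2.95212) → ×s → (0.79274,4.38390) → (0.79,4.38)
v4: (4.5,3) → rotate → (-2.15138,4.96201) → ×s → (-3.19479,7.36859) → (-3.19,7.37)
v5: (2,4.5) → rotate → (-4.07230,2.76883) → ×s → (-6.04736,4.11171) → (-6.05,4.11)
v6: (-3,4) → rotate → (-4.46999,-2.24035) → ×s → (-6.63794,-3.32692) → (-6.64,-3.33)
v7: (-4,1.5) → rotate → (-2.18784,-3.66925) → ×s → (-3.24894,-5.44883) → (-3.25,-5.45)

Cross-section at z=1.5: (5.52,-7.03) (7.04,-2.78) (0.79,4.38) (-3.19,7.37) (-6.05,4.11) (-6.64,-3.33) (-3.25,-5.45)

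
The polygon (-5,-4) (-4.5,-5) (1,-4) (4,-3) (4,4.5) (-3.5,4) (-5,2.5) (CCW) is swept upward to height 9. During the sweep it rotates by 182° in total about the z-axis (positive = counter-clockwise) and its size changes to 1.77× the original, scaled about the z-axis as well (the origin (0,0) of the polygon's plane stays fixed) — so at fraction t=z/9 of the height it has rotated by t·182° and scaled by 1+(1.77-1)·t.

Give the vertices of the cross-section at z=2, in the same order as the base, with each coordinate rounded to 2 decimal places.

t = z/height = 2/9 = 0.222222
s = 1 + (scale-1)·z/height = 1 + (1.77-1)·2/9 = 1.171111
θ = twist·z/height = 182°·2/9 = 40.4444° = 0.705889 rad
cos θ = 0.761035, sin θ = 0.648710 (intermediates below are computed at full precision and shown rounded to 5 d.p.)
v1: (-5,-4) → rotate → (-1.21033,-6.28769) → ×s → (-1.41744,-7.36359) → (-1.42,-7.36)
v2: (-4.5,-5) → rotate → (-0.18111,-6.72437) → ×s → (-0.21210,-7.87499) → (-0.21,-7.87)
v3: (1,-4) → rotate → (3.35588,-2.39543) → ×s → (3.93010,-2.80532) → (3.93,-2.81)
v4: (4,-3) → rotate → (4.99027,0.31174) → ×s → (5.84416,0.36508) → (5.84,0.37)
v5: (4,4.5) → rotate → (0.12494,6.01950) → ×s → (0.14632,7.04950) → (0.15,7.05)
v6: (-3.5,4) → rotate → (-5.25847,0.77365) → ×s → (-6.15825,0.90604) → (-6.16,0.91)
v7: (-5,2.5) → rotate → (-5.42695,-1.34096) → ×s → (-6.35556,-1.57042) → (-6.36,-1.57)

Cross-section at z=2: (-1.42,-7.36) (-0.21,-7.87) (3.93,-2.81) (5.84,0.37) (0.15,7.05) (-6.16,0.91) (-6.36,-1.57)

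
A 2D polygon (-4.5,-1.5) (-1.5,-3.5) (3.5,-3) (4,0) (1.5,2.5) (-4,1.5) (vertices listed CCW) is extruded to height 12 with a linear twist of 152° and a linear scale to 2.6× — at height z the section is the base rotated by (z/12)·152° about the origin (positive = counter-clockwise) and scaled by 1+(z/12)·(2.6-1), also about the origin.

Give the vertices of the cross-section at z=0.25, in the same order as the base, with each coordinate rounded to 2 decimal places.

t = z/height = 0.25/12 = 0.0208333
s = 1 + (scale-1)·z/height = 1 + (2.6-1)·0.25/12 = 1.033333
θ = twist·z/height = 152°·0.25/12 = 3.1667° = 0.055269 rad
cos θ = 0.998473, sin θ = 0.055241 (intermediates below are computed at full precision and shown rounded to 5 d.p.)
v1: (-4.5,-1.5) → rotate → (-4.41027,-1.74629) → ×s → (-4.55728,-1.80450) → (-4.56,-1.80)
v2: (-1.5,-3.5) → rotate → (-1.30437,-3.57752) → ×s → (-1.34785,-3.69677) → (-1.35,-3.70)
v3: (3.5,-3) → rotate → (3.66038,-2.80208) → ×s → (3.78239,-2.89548) → (3.78,-2.90)
v4: (4,0) → rotate → (3.99389,0.22096) → ×s → (4.12702,0.22833) → (4.13,0.23)
v5: (1.5,2.5) → rotate → (1.35961,2.57904) → ×s → (1.40493,2.66501) → (1.40,2.67)
v6: (-4,1.5) → rotate → (-4.07675,1.27675) → ×s → (-4.21264,1.31931) → (-4.21,1.32)

Cross-section at z=0.25: (-4.56,-1.80) (-1.35,-3.70) (3.78,-2.90) (4.13,0.23) (1.40,2.67) (-4.21,1.32)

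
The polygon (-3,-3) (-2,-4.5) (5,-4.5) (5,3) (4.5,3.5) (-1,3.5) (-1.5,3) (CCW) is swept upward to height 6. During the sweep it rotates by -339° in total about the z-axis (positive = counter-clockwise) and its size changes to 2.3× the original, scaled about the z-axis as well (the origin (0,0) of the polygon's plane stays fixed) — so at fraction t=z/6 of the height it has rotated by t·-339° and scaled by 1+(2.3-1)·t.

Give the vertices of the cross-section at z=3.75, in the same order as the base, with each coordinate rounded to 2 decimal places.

t = z/height = 3.75/6 = 0.625
s = 1 + (scale-1)·z/height = 1 + (2.3-1)·3.75/6 = 1.812500
θ = twist·z/height = -339°·3.75/6 = -211.8750° = -3.697916 rad
cos θ = -0.849202, sin θ = 0.528068 (intermediates below are computed at full precision and shown rounded to 5 d.p.)
v1: (-3,-3) → rotate → (4.13181,0.96340) → ×s → (7.48891,1.74617) → (7.49,1.75)
v2: (-2,-4.5) → rotate → (4.07471,2.76527) → ×s → (7.38541,5.01206) → (7.39,5.01)
v3: (5,-4.5) → rotate → (-1.86971,6.46175) → ×s → (-3.38884,11.71192) → (-3.39,11.71)
v4: (5,3) → rotate → (-5.83021,0.09273) → ×s → (-10.56726,0.16808) → (-10.57,0.17)
v5: (4.5,3.5) → rotate → (-5.66965,-0.59590) → ×s → (-10.27624,-1.08007) → (-10.28,-1.08)
v6: (-1,3.5) → rotate → (-0.99904,-3.50028) → ×s → (-1.81075,-6.34425) → (-1.81,-6.34)
v7: (-1.5,3) → rotate → (-0.31040,-3.33971) → ×s → (-0.56260,-6.05322) → (-0.56,-6.05)

Cross-section at z=3.75: (7.49,1.75) (7.39,5.01) (-3.39,11.71) (-10.57,0.17) (-10.28,-1.08) (-1.81,-6.34) (-0.56,-6.05)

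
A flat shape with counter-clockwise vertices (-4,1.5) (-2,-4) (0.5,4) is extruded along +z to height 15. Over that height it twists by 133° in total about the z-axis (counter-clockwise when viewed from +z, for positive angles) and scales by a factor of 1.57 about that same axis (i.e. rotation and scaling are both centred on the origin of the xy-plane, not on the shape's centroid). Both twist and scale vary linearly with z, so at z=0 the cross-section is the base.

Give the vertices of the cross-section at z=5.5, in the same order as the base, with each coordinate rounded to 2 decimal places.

t = z/height = 5.5/15 = 0.366667
s = 1 + (scale-1)·z/height = 1 + (1.57-1)·5.5/15 = 1.209000
θ = twist·z/height = 133°·5.5/15 = 48.7667° = 0.851139 rad
cos θ = 0.659127, sin θ = 0.752032 (intermediates below are computed at full precision and shown rounded to 5 d.p.)
v1: (-4,1.5) → rotate → (-3.76456,-2.01944) → ×s → (-4.55135,-2.44150) → (-4.55,-2.44)
v2: (-2,-4) → rotate → (1.68987,-4.14057) → ×s → (2.04306,-5.00595) → (2.04,-5.01)
v3: (0.5,4) → rotate → (-2.67856,3.01252) → ×s → (-3.23838,3.64214) → (-3.24,3.64)

Cross-section at z=5.5: (-4.55,-2.44) (2.04,-5.01) (-3.24,3.64)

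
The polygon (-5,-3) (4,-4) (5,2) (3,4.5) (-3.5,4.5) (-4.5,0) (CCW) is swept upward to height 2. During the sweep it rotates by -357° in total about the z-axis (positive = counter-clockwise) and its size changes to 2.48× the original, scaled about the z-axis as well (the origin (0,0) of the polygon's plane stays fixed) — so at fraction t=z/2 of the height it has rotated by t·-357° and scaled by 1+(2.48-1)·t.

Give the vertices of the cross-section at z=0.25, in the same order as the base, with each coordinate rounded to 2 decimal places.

Cross-section at z=0.25: (-6.71,1.63) (0.04,-6.70) (5.88,-2.48) (6.28,1.30) (0.79,6.71) (-3.80,3.75)

t = z/height = 0.25/2 = 0.125
s = 1 + (scale-1)·z/height = 1 + (2.48-1)·0.25/2 = 1.185000
θ = twist·z/height = -357°·0.25/2 = -44.6250° = -0.778853 rad
cos θ = 0.711720, sin θ = -0.702464 (intermediates below are computed at full precision and shown rounded to 5 d.p.)
v1: (-5,-3) → rotate → (-5.66599,1.37716) → ×s → (-6.71420,1.63193) → (-6.71,1.63)
v2: (4,-4) → rotate → (0.03702,-5.65673) → ×s → (0.04387,-6.70323) → (0.04,-6.70)
v3: (5,2) → rotate → (4.96353,-2.08888) → ×s → (5.88178,-2.47532) → (5.88,-2.48)
v4: (3,4.5) → rotate → (5.29625,1.09535) → ×s → (6.27605,1.29799) → (6.28,1.30)
v5: (-3.5,4.5) → rotate → (0.67007,5.66136) → ×s → (0.79403,6.70871) → (0.79,6.71)
v6: (-4.5,0) → rotate → (-3.20274,3.16109) → ×s → (-3.79524,3.74589) → (-3.80,3.75)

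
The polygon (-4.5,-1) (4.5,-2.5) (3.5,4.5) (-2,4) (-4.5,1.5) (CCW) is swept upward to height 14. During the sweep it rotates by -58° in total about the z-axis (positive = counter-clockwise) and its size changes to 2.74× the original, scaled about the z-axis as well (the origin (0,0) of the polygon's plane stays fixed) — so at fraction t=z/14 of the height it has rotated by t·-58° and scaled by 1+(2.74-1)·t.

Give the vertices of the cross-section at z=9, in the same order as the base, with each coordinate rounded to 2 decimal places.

t = z/height = 9/14 = 0.642857
s = 1 + (scale-1)·z/height = 1 + (2.74-1)·9/14 = 2.118571
θ = twist·z/height = -58°·9/14 = -37.2857° = -0.650758 rad
cos θ = 0.795625, sin θ = -0.605790 (intermediates below are computed at full precision and shown rounded to 5 d.p.)
v1: (-4.5,-1) → rotate → (-4.18610,1.93043) → ×s → (-8.86855,4.08976) → (-8.87,4.09)
v2: (4.5,-2.5) → rotate → (2.06584,-4.71512) → ×s → (4.37662,-9.98931) → (4.38,-9.99)
v3: (3.5,4.5) → rotate → (5.51074,1.46005) → ×s → (11.67490,3.09321) → (11.67,3.09)
v4: (-2,4) → rotate → (0.83191,4.39408) → ×s → (1.76246,9.30917) → (1.76,9.31)
v5: (-4.5,1.5) → rotate → (-2.67163,3.91949) → ×s → (-5.66003,8.30372) → (-5.66,8.30)

Cross-section at z=9: (-8.87,4.09) (4.38,-9.99) (11.67,3.09) (1.76,9.31) (-5.66,8.30)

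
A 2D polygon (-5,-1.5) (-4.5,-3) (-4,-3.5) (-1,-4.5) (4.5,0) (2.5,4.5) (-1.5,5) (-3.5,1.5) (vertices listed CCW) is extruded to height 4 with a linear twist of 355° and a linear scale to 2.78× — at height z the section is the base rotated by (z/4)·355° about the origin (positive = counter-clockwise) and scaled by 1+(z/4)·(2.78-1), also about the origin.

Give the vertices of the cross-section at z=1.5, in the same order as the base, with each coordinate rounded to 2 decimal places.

t = z/height = 1.5/4 = 0.375
s = 1 + (scale-1)·z/height = 1 + (2.78-1)·1.5/4 = 1.667500
θ = twist·z/height = 355°·1.5/4 = 133.1250° = 2.323470 rad
cos θ = -0.683592, sin θ = 0.729864 (intermediates below are computed at full precision and shown rounded to 5 d.p.)
v1: (-5,-1.5) → rotate → (4.51276,-2.62393) → ×s → (7.52502,-4.37541) → (7.53,-4.38)
v2: (-4.5,-3) → rotate → (5.26576,-1.23361) → ×s → (8.78065,-2.05705) → (8.78,-2.06)
v3: (-4,-3.5) → rotate → (5.28889,-0.52688) → ×s → (8.81923,-0.87858) → (8.82,-0.88)
v4: (-1,-4.5) → rotate → (3.96798,2.34630) → ×s → (6.61661,3.91246) → (6.62,3.91)
v5: (4.5,0) → rotate → (-3.07617,3.28439) → ×s → (-5.12951,5.47672) → (-5.13,5.48)
v6: (2.5,4.5) → rotate → (-4.99337,-1.25151) → ×s → (-8.32644,-2.08688) → (-8.33,-2.09)
v7: (-1.5,5) → rotate → (-2.62393,-4.51276) → ×s → (-4.37541,-7.52502) → (-4.38,-7.53)
v8: (-3.5,1.5) → rotate → (1.29778,-3.57991) → ×s → (2.16404,-5.96950) → (2.16,-5.97)

Cross-section at z=1.5: (7.53,-4.38) (8.78,-2.06) (8.82,-0.88) (6.62,3.91) (-5.13,5.48) (-8.33,-2.09) (-4.38,-7.53) (2.16,-5.97)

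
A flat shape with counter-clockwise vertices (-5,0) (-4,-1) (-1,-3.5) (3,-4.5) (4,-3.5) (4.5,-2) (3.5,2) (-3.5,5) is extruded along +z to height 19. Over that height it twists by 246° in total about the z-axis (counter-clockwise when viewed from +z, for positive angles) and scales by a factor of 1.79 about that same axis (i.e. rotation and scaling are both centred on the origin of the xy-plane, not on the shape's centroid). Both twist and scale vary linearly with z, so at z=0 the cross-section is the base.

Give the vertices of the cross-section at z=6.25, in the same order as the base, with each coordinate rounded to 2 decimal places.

t = z/height = 6.25/19 = 0.328947
s = 1 + (scale-1)·z/height = 1 + (1.79-1)·6.25/19 = 1.259868
θ = twist·z/height = 246°·6.25/19 = 80.9211° = 1.412339 rad
cos θ = 0.157795, sin θ = 0.987472 (intermediates below are computed at full precision and shown rounded to 5 d.p.)
v1: (-5,0) → rotate → (-0.78898,-4.93736) → ×s → (-0.99401,-6.22042) → (-0.99,-6.22)
v2: (-4,-1) → rotate → (0.35629,-4.10768) → ×s → (0.44888,-5.17514) → (0.45,-5.18)
v3: (-1,-3.5) → rotate → (3.29836,-1.53976) → ×s → (4.15549,-1.93989) → (4.16,-1.94)
v4: (3,-4.5) → rotate → (4.91701,2.25234) → ×s → (6.19478,2.83765) → (6.19,2.84)
v5: (4,-3.5) → rotate → (4.08733,3.39760) → ×s → (5.14950,4.28053) → (5.15,4.28)
v6: (4.5,-2) → rotate → (2.68502,4.12803) → ×s → (3.38277,5.20078) → (3.38,5.20)
v7: (3.5,2) → rotate → (-1.42266,3.77174) → ×s → (-1.79236,4.75190) → (-1.79,4.75)
v8: (-3.5,5) → rotate → (-5.48964,-2.66718) → ×s → (-6.91623,-3.36029) → (-6.92,-3.36)

Cross-section at z=6.25: (-0.99,-6.22) (0.45,-5.18) (4.16,-1.94) (6.19,2.84) (5.15,4.28) (3.38,5.20) (-1.79,4.75) (-6.92,-3.36)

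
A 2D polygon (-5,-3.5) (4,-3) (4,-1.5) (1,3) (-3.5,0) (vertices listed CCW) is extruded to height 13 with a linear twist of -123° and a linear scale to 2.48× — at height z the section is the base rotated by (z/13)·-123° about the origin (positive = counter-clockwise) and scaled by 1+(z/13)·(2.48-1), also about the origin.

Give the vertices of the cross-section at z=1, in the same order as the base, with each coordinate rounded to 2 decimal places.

Cross-section at z=1: (-6.13,-2.93) (3.85,-4.03) (4.12,-2.38) (1.65,3.11) (-3.85,0.64)

t = z/height = 1/13 = 0.0769231
s = 1 + (scale-1)·z/height = 1 + (2.48-1)·1/13 = 1.113846
θ = twist·z/height = -123°·1/13 = -9.4615° = -0.165135 rad
cos θ = 0.986396, sin θ = -0.164385 (intermediates below are computed at full precision and shown rounded to 5 d.p.)
v1: (-5,-3.5) → rotate → (-5.50733,-2.63046) → ×s → (-6.13432,-2.92993) → (-6.13,-2.93)
v2: (4,-3) → rotate → (3.45243,-3.61673) → ×s → (3.84547,-4.02848) → (3.85,-4.03)
v3: (4,-1.5) → rotate → (3.69901,-2.13714) → ×s → (4.12012,-2.38044) → (4.12,-2.38)
v4: (1,3) → rotate → (1.47955,2.79480) → ×s → (1.64799,3.11298) → (1.65,3.11)
v5: (-3.5,0) → rotate → (-3.45239,0.57535) → ×s → (-3.84543,0.64085) → (-3.85,0.64)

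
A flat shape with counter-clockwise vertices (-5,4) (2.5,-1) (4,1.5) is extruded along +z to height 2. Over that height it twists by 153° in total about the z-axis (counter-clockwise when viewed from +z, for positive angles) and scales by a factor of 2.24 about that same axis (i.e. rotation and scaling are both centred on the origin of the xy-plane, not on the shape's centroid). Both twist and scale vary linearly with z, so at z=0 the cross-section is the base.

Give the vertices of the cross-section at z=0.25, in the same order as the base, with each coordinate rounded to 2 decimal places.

t = z/height = 0.25/2 = 0.125
s = 1 + (scale-1)·z/height = 1 + (2.24-1)·0.25/2 = 1.155000
θ = twist·z/height = 153°·0.25/2 = 19.1250° = 0.333794 rad
cos θ = 0.944806, sin θ = 0.327630 (intermediates below are computed at full precision and shown rounded to 5 d.p.)
v1: (-5,4) → rotate → (-6.03455,2.14107) → ×s → (-6.96991,2.47294) → (-6.97,2.47)
v2: (2.5,-1) → rotate → (2.68965,-0.12573) → ×s → (3.10654,-0.14522) → (3.11,-0.15)
v3: (4,1.5) → rotate → (3.28778,2.72773) → ×s → (3.79738,3.15053) → (3.80,3.15)

Cross-section at z=0.25: (-6.97,2.47) (3.11,-0.15) (3.80,3.15)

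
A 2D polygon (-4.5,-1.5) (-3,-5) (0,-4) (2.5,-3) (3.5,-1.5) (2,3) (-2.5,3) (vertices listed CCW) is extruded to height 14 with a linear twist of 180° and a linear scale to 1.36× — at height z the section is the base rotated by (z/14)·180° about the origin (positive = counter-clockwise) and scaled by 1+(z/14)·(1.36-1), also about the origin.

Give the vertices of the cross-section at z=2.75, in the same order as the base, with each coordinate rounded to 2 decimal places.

t = z/height = 2.75/14 = 0.196429
s = 1 + (scale-1)·z/height = 1 + (1.36-1)·2.75/14 = 1.070714
θ = twist·z/height = 180°·2.75/14 = 35.3571° = 0.617099 rad
cos θ = 0.815561, sin θ = 0.578671 (intermediates below are computed at full precision and shown rounded to 5 d.p.)
v1: (-4.5,-1.5) → rotate → (-2.80202,-3.82736) → ×s → (-3.00016,-4.09801) → (-3.00,-4.10)
v2: (-3,-5) → rotate → (0.44667,-5.81382) → ×s → (0.47826,-6.22494) → (0.48,-6.22)
v3: (0,-4) → rotate → (2.31469,-3.26224) → ×s → (2.47837,-3.49293) → (2.48,-3.49)
v4: (2.5,-3) → rotate → (3.77492,-1.00000) → ×s → (4.04186,-1.07072) → (4.04,-1.07)
v5: (3.5,-1.5) → rotate → (3.72247,0.80201) → ×s → (3.98570,0.85872) → (3.99,0.86)
v6: (2,3) → rotate → (-0.10489,3.60403) → ×s → (-0.11231,3.85888) → (-0.11,3.86)
v7: (-2.5,3) → rotate → (-3.77492,1.00000) → ×s → (-4.04186,1.07072) → (-4.04,1.07)

Cross-section at z=2.75: (-3.00,-4.10) (0.48,-6.22) (2.48,-3.49) (4.04,-1.07) (3.99,0.86) (-0.11,3.86) (-4.04,1.07)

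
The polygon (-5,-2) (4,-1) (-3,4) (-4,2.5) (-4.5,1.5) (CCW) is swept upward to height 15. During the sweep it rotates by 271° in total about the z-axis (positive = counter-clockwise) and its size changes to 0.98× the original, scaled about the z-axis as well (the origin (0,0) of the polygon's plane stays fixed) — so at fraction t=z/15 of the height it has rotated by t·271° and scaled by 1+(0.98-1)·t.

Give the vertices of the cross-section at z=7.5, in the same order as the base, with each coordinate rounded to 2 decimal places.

Cross-section at z=7.5: (4.92,-2.06) (-2.13,3.48) (-0.66,-4.91) (1.09,-4.54) (2.14,-4.18)

t = z/height = 7.5/15 = 0.5
s = 1 + (scale-1)·z/height = 1 + (0.98-1)·7.5/15 = 0.990000
θ = twist·z/height = 271°·7.5/15 = 135.5000° = 2.364921 rad
cos θ = -0.713250, sin θ = 0.700909 (intermediates below are computed at full precision and shown rounded to 5 d.p.)
v1: (-5,-2) → rotate → (4.96807,-2.07805) → ×s → (4.91839,-2.05726) → (4.92,-2.06)
v2: (4,-1) → rotate → (-2.15209,3.51689) → ×s → (-2.13057,3.48172) → (-2.13,3.48)
v3: (-3,4) → rotate → (-0.66389,-4.95573) → ×s → (-0.65725,-4.90617) → (-0.66,-4.91)
v4: (-4,2.5) → rotate → (1.10073,-4.58676) → ×s → (1.08972,-4.54090) → (1.09,-4.54)
v5: (-4.5,1.5) → rotate → (2.15826,-4.22397) → ×s → (2.13668,-4.18173) → (2.14,-4.18)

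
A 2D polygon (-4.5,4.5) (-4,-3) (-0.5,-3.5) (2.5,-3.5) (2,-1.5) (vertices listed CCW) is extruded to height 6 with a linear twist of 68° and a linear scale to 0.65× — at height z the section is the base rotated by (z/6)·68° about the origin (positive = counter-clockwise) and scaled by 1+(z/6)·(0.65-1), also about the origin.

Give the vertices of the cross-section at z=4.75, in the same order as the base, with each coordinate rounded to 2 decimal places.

t = z/height = 4.75/6 = 0.791667
s = 1 + (scale-1)·z/height = 1 + (0.65-1)·4.75/6 = 0.722917
θ = twist·z/height = 68°·4.75/6 = 53.8333° = 0.939569 rad
cos θ = 0.590136, sin θ = 0.807304 (intermediates below are computed at full precision and shown rounded to 5 d.p.)
v1: (-4.5,4.5) → rotate → (-6.28848,-0.97725) → ×s → (-4.54605,-0.70647) → (-4.55,-0.71)
v2: (-4,-3) → rotate → (0.06137,-4.99962) → ×s → (0.04436,-3.61431) → (0.04,-3.61)
v3: (-0.5,-3.5) → rotate → (2.53050,-2.46913) → ×s → (1.82934,-1.78497) → (1.83,-1.78)
v4: (2.5,-3.5) → rotate → (4.30090,-0.04722) → ×s → (3.10919,-0.03413) → (3.11,-0.03)
v5: (2,-1.5) → rotate → (2.39123,0.72940) → ×s → (1.72866,0.52730) → (1.73,0.53)

Cross-section at z=4.75: (-4.55,-0.71) (0.04,-3.61) (1.83,-1.78) (3.11,-0.03) (1.73,0.53)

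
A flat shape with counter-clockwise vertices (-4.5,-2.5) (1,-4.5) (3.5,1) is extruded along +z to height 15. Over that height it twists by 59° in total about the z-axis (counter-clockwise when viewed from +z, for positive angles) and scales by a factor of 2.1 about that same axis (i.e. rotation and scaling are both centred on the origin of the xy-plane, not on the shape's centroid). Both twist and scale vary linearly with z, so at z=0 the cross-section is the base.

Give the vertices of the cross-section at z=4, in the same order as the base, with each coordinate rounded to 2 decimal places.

Cross-section at z=4: (-4.73,-4.69) (2.82,-5.25) (4.01,2.47)

t = z/height = 4/15 = 0.266667
s = 1 + (scale-1)·z/height = 1 + (2.1-1)·4/15 = 1.293333
θ = twist·z/height = 59°·4/15 = 15.7333° = 0.274598 rad
cos θ = 0.962534, sin θ = 0.271160 (intermediates below are computed at full precision and shown rounded to 5 d.p.)
v1: (-4.5,-2.5) → rotate → (-3.65350,-3.62656) → ×s → (-4.72520,-4.69035) → (-4.73,-4.69)
v2: (1,-4.5) → rotate → (2.18276,-4.06024) → ×s → (2.82303,-5.25125) → (2.82,-5.25)
v3: (3.5,1) → rotate → (3.09771,1.91160) → ×s → (4.00637,2.47233) → (4.01,2.47)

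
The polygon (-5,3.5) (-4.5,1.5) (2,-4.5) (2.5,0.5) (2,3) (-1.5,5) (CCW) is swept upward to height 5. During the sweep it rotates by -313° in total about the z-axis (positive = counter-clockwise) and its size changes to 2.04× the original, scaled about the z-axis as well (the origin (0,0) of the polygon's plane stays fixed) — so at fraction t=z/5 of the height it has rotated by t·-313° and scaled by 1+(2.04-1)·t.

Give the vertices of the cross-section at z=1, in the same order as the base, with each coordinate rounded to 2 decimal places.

Cross-section at z=1: (0.97,7.31) (-0.89,5.66) (-3.71,-4.65) (1.93,-2.40) (4.33,-0.48) (4.53,4.39)

t = z/height = 1/5 = 0.2
s = 1 + (scale-1)·z/height = 1 + (2.04-1)·1/5 = 1.208000
θ = twist·z/height = -313°·1/5 = -62.6000° = -1.092576 rad
cos θ = 0.460200, sin θ = -0.887815 (intermediates below are computed at full precision and shown rounded to 5 d.p.)
v1: (-5,3.5) → rotate → (0.80635,6.04978) → ×s → (0.97408,7.30813) → (0.97,7.31)
v2: (-4.5,1.5) → rotate → (-0.73918,4.68547) → ×s → (-0.89292,5.66005) → (-0.89,5.66)
v3: (2,-4.5) → rotate → (-3.07477,-3.84653) → ×s → (-3.71432,-4.64661) → (-3.71,-4.65)
v4: (2.5,0.5) → rotate → (1.59441,-1.98944) → ×s → (1.92604,-2.40324) → (1.93,-2.40)
v5: (2,3) → rotate → (3.58385,-0.39503) → ×s → (4.32929,-0.47720) → (4.33,-0.48)
v6: (-1.5,5) → rotate → (3.74878,3.63272) → ×s → (4.52852,4.38833) → (4.53,4.39)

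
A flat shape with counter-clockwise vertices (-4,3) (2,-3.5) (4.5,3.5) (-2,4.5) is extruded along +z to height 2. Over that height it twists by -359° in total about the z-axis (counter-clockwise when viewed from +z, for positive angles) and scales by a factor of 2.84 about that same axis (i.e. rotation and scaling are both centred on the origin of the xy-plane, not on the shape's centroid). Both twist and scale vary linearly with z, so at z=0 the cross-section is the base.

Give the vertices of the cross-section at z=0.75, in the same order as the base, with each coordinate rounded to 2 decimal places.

Cross-section at z=0.75: (8.36,1.25) (-6.58,1.75) (-1.13,-9.57) (7.79,-2.94)

t = z/height = 0.75/2 = 0.375
s = 1 + (scale-1)·z/height = 1 + (2.84-1)·0.75/2 = 1.690000
θ = twist·z/height = -359°·0.75/2 = -134.6250° = -2.349650 rad
cos θ = -0.702464, sin θ = -0.711720 (intermediates below are computed at full precision and shown rounded to 5 d.p.)
v1: (-4,3) → rotate → (4.94501,0.73949) → ×s → (8.35707,1.24973) → (8.36,1.25)
v2: (2,-3.5) → rotate → (-3.89595,1.03518) → ×s → (-6.58415,1.74946) → (-6.58,1.75)
v3: (4.5,3.5) → rotate → (-0.67007,-5.66136) → ×s → (-1.13241,-9.56770) → (-1.13,-9.57)
v4: (-2,4.5) → rotate → (4.60767,-1.73765) → ×s → (7.78695,-2.93662) → (7.79,-2.94)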